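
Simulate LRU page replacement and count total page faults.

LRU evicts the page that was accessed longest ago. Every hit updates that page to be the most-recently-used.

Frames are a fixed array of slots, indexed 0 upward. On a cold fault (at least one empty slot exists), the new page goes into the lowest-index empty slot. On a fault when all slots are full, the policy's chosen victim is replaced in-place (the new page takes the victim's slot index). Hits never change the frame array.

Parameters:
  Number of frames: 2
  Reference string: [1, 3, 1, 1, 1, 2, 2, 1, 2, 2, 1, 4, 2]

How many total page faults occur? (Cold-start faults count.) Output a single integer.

Step 0: ref 1 → FAULT, frames=[1,-]
Step 1: ref 3 → FAULT, frames=[1,3]
Step 2: ref 1 → HIT, frames=[1,3]
Step 3: ref 1 → HIT, frames=[1,3]
Step 4: ref 1 → HIT, frames=[1,3]
Step 5: ref 2 → FAULT (evict 3), frames=[1,2]
Step 6: ref 2 → HIT, frames=[1,2]
Step 7: ref 1 → HIT, frames=[1,2]
Step 8: ref 2 → HIT, frames=[1,2]
Step 9: ref 2 → HIT, frames=[1,2]
Step 10: ref 1 → HIT, frames=[1,2]
Step 11: ref 4 → FAULT (evict 2), frames=[1,4]
Step 12: ref 2 → FAULT (evict 1), frames=[2,4]
Total faults: 5

Answer: 5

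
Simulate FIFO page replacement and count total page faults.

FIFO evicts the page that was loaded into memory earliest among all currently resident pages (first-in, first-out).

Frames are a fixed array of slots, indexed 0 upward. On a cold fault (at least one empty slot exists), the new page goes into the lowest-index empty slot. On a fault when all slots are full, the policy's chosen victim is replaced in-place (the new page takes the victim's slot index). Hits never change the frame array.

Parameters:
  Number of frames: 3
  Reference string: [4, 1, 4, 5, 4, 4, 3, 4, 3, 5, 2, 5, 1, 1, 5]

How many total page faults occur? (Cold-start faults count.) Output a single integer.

Step 0: ref 4 → FAULT, frames=[4,-,-]
Step 1: ref 1 → FAULT, frames=[4,1,-]
Step 2: ref 4 → HIT, frames=[4,1,-]
Step 3: ref 5 → FAULT, frames=[4,1,5]
Step 4: ref 4 → HIT, frames=[4,1,5]
Step 5: ref 4 → HIT, frames=[4,1,5]
Step 6: ref 3 → FAULT (evict 4), frames=[3,1,5]
Step 7: ref 4 → FAULT (evict 1), frames=[3,4,5]
Step 8: ref 3 → HIT, frames=[3,4,5]
Step 9: ref 5 → HIT, frames=[3,4,5]
Step 10: ref 2 → FAULT (evict 5), frames=[3,4,2]
Step 11: ref 5 → FAULT (evict 3), frames=[5,4,2]
Step 12: ref 1 → FAULT (evict 4), frames=[5,1,2]
Step 13: ref 1 → HIT, frames=[5,1,2]
Step 14: ref 5 → HIT, frames=[5,1,2]
Total faults: 8

Answer: 8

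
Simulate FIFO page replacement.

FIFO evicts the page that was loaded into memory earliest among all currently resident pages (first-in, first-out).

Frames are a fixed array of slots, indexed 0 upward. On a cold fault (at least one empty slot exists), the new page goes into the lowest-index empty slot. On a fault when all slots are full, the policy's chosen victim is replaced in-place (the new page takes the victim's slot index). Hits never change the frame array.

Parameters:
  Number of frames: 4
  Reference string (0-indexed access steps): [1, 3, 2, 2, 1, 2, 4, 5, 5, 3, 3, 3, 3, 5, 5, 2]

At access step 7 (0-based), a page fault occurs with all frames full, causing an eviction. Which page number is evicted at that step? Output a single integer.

Answer: 1

Derivation:
Step 0: ref 1 -> FAULT, frames=[1,-,-,-]
Step 1: ref 3 -> FAULT, frames=[1,3,-,-]
Step 2: ref 2 -> FAULT, frames=[1,3,2,-]
Step 3: ref 2 -> HIT, frames=[1,3,2,-]
Step 4: ref 1 -> HIT, frames=[1,3,2,-]
Step 5: ref 2 -> HIT, frames=[1,3,2,-]
Step 6: ref 4 -> FAULT, frames=[1,3,2,4]
Step 7: ref 5 -> FAULT, evict 1, frames=[5,3,2,4]
At step 7: evicted page 1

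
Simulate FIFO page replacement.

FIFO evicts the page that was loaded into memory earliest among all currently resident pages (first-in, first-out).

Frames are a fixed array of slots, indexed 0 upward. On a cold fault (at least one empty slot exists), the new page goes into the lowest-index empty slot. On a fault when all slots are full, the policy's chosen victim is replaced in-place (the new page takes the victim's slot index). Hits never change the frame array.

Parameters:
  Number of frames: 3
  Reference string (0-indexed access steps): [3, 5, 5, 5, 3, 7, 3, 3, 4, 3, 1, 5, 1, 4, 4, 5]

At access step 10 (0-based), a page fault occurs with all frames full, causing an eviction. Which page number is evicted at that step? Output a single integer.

Step 0: ref 3 -> FAULT, frames=[3,-,-]
Step 1: ref 5 -> FAULT, frames=[3,5,-]
Step 2: ref 5 -> HIT, frames=[3,5,-]
Step 3: ref 5 -> HIT, frames=[3,5,-]
Step 4: ref 3 -> HIT, frames=[3,5,-]
Step 5: ref 7 -> FAULT, frames=[3,5,7]
Step 6: ref 3 -> HIT, frames=[3,5,7]
Step 7: ref 3 -> HIT, frames=[3,5,7]
Step 8: ref 4 -> FAULT, evict 3, frames=[4,5,7]
Step 9: ref 3 -> FAULT, evict 5, frames=[4,3,7]
Step 10: ref 1 -> FAULT, evict 7, frames=[4,3,1]
At step 10: evicted page 7

Answer: 7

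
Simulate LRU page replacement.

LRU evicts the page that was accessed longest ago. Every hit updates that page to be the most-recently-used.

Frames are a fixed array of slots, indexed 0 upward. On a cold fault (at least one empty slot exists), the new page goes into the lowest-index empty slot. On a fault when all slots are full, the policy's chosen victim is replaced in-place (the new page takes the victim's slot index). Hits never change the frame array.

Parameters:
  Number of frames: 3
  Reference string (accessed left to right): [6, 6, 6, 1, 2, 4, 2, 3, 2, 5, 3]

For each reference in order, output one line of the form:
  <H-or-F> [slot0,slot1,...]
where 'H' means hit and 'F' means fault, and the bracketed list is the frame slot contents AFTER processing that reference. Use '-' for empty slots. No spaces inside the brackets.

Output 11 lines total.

F [6,-,-]
H [6,-,-]
H [6,-,-]
F [6,1,-]
F [6,1,2]
F [4,1,2]
H [4,1,2]
F [4,3,2]
H [4,3,2]
F [5,3,2]
H [5,3,2]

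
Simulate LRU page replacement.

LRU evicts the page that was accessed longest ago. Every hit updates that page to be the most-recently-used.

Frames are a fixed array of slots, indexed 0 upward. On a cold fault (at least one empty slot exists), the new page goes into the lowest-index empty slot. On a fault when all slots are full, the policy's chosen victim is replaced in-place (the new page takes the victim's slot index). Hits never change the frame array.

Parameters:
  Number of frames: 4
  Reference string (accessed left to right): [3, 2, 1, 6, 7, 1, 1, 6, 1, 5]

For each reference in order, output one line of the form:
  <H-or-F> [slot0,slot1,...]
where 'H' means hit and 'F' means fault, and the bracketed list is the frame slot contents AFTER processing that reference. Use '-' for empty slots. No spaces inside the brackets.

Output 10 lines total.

F [3,-,-,-]
F [3,2,-,-]
F [3,2,1,-]
F [3,2,1,6]
F [7,2,1,6]
H [7,2,1,6]
H [7,2,1,6]
H [7,2,1,6]
H [7,2,1,6]
F [7,5,1,6]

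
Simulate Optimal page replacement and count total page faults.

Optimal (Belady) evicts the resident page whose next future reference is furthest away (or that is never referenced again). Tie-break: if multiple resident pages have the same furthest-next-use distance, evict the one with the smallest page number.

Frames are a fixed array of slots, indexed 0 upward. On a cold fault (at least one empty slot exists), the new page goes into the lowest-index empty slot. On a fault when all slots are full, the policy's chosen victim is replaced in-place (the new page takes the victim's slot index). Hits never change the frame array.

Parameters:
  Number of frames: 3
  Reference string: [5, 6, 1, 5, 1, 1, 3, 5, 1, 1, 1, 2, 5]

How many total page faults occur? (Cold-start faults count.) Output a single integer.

Step 0: ref 5 → FAULT, frames=[5,-,-]
Step 1: ref 6 → FAULT, frames=[5,6,-]
Step 2: ref 1 → FAULT, frames=[5,6,1]
Step 3: ref 5 → HIT, frames=[5,6,1]
Step 4: ref 1 → HIT, frames=[5,6,1]
Step 5: ref 1 → HIT, frames=[5,6,1]
Step 6: ref 3 → FAULT (evict 6), frames=[5,3,1]
Step 7: ref 5 → HIT, frames=[5,3,1]
Step 8: ref 1 → HIT, frames=[5,3,1]
Step 9: ref 1 → HIT, frames=[5,3,1]
Step 10: ref 1 → HIT, frames=[5,3,1]
Step 11: ref 2 → FAULT (evict 1), frames=[5,3,2]
Step 12: ref 5 → HIT, frames=[5,3,2]
Total faults: 5

Answer: 5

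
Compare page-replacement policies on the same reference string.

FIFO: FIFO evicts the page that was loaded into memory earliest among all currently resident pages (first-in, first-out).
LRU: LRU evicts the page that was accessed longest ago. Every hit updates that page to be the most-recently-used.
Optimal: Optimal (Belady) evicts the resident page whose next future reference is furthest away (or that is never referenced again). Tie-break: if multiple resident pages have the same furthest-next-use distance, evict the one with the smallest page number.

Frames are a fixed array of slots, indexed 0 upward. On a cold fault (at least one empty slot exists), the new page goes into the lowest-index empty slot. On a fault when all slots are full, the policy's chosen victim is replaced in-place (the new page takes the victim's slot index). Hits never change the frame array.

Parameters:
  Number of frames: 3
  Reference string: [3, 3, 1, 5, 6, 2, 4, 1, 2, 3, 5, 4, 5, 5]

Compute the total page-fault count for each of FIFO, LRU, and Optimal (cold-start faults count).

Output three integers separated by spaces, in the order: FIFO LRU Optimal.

--- FIFO ---
  step 0: ref 3 -> FAULT, frames=[3,-,-] (faults so far: 1)
  step 1: ref 3 -> HIT, frames=[3,-,-] (faults so far: 1)
  step 2: ref 1 -> FAULT, frames=[3,1,-] (faults so far: 2)
  step 3: ref 5 -> FAULT, frames=[3,1,5] (faults so far: 3)
  step 4: ref 6 -> FAULT, evict 3, frames=[6,1,5] (faults so far: 4)
  step 5: ref 2 -> FAULT, evict 1, frames=[6,2,5] (faults so far: 5)
  step 6: ref 4 -> FAULT, evict 5, frames=[6,2,4] (faults so far: 6)
  step 7: ref 1 -> FAULT, evict 6, frames=[1,2,4] (faults so far: 7)
  step 8: ref 2 -> HIT, frames=[1,2,4] (faults so far: 7)
  step 9: ref 3 -> FAULT, evict 2, frames=[1,3,4] (faults so far: 8)
  step 10: ref 5 -> FAULT, evict 4, frames=[1,3,5] (faults so far: 9)
  step 11: ref 4 -> FAULT, evict 1, frames=[4,3,5] (faults so far: 10)
  step 12: ref 5 -> HIT, frames=[4,3,5] (faults so far: 10)
  step 13: ref 5 -> HIT, frames=[4,3,5] (faults so far: 10)
  FIFO total faults: 10
--- LRU ---
  step 0: ref 3 -> FAULT, frames=[3,-,-] (faults so far: 1)
  step 1: ref 3 -> HIT, frames=[3,-,-] (faults so far: 1)
  step 2: ref 1 -> FAULT, frames=[3,1,-] (faults so far: 2)
  step 3: ref 5 -> FAULT, frames=[3,1,5] (faults so far: 3)
  step 4: ref 6 -> FAULT, evict 3, frames=[6,1,5] (faults so far: 4)
  step 5: ref 2 -> FAULT, evict 1, frames=[6,2,5] (faults so far: 5)
  step 6: ref 4 -> FAULT, evict 5, frames=[6,2,4] (faults so far: 6)
  step 7: ref 1 -> FAULT, evict 6, frames=[1,2,4] (faults so far: 7)
  step 8: ref 2 -> HIT, frames=[1,2,4] (faults so far: 7)
  step 9: ref 3 -> FAULT, evict 4, frames=[1,2,3] (faults so far: 8)
  step 10: ref 5 -> FAULT, evict 1, frames=[5,2,3] (faults so far: 9)
  step 11: ref 4 -> FAULT, evict 2, frames=[5,4,3] (faults so far: 10)
  step 12: ref 5 -> HIT, frames=[5,4,3] (faults so far: 10)
  step 13: ref 5 -> HIT, frames=[5,4,3] (faults so far: 10)
  LRU total faults: 10
--- Optimal ---
  step 0: ref 3 -> FAULT, frames=[3,-,-] (faults so far: 1)
  step 1: ref 3 -> HIT, frames=[3,-,-] (faults so far: 1)
  step 2: ref 1 -> FAULT, frames=[3,1,-] (faults so far: 2)
  step 3: ref 5 -> FAULT, frames=[3,1,5] (faults so far: 3)
  step 4: ref 6 -> FAULT, evict 5, frames=[3,1,6] (faults so far: 4)
  step 5: ref 2 -> FAULT, evict 6, frames=[3,1,2] (faults so far: 5)
  step 6: ref 4 -> FAULT, evict 3, frames=[4,1,2] (faults so far: 6)
  step 7: ref 1 -> HIT, frames=[4,1,2] (faults so far: 6)
  step 8: ref 2 -> HIT, frames=[4,1,2] (faults so far: 6)
  step 9: ref 3 -> FAULT, evict 1, frames=[4,3,2] (faults so far: 7)
  step 10: ref 5 -> FAULT, evict 2, frames=[4,3,5] (faults so far: 8)
  step 11: ref 4 -> HIT, frames=[4,3,5] (faults so far: 8)
  step 12: ref 5 -> HIT, frames=[4,3,5] (faults so far: 8)
  step 13: ref 5 -> HIT, frames=[4,3,5] (faults so far: 8)
  Optimal total faults: 8

Answer: 10 10 8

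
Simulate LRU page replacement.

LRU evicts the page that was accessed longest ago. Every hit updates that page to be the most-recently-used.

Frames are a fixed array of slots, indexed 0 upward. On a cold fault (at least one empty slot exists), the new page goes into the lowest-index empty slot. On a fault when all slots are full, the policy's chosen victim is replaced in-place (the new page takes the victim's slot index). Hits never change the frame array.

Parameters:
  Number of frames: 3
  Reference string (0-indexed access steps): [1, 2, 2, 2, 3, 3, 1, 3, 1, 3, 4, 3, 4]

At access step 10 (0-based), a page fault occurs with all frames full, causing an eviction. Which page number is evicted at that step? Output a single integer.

Answer: 2

Derivation:
Step 0: ref 1 -> FAULT, frames=[1,-,-]
Step 1: ref 2 -> FAULT, frames=[1,2,-]
Step 2: ref 2 -> HIT, frames=[1,2,-]
Step 3: ref 2 -> HIT, frames=[1,2,-]
Step 4: ref 3 -> FAULT, frames=[1,2,3]
Step 5: ref 3 -> HIT, frames=[1,2,3]
Step 6: ref 1 -> HIT, frames=[1,2,3]
Step 7: ref 3 -> HIT, frames=[1,2,3]
Step 8: ref 1 -> HIT, frames=[1,2,3]
Step 9: ref 3 -> HIT, frames=[1,2,3]
Step 10: ref 4 -> FAULT, evict 2, frames=[1,4,3]
At step 10: evicted page 2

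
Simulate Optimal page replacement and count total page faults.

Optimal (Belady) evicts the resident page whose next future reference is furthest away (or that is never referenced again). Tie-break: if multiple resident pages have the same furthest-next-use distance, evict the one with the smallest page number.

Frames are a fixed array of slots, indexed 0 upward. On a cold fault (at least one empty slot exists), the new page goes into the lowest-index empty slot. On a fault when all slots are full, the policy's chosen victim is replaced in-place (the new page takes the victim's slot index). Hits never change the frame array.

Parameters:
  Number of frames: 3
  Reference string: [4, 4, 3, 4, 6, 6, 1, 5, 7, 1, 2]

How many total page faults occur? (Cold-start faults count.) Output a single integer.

Answer: 7

Derivation:
Step 0: ref 4 → FAULT, frames=[4,-,-]
Step 1: ref 4 → HIT, frames=[4,-,-]
Step 2: ref 3 → FAULT, frames=[4,3,-]
Step 3: ref 4 → HIT, frames=[4,3,-]
Step 4: ref 6 → FAULT, frames=[4,3,6]
Step 5: ref 6 → HIT, frames=[4,3,6]
Step 6: ref 1 → FAULT (evict 3), frames=[4,1,6]
Step 7: ref 5 → FAULT (evict 4), frames=[5,1,6]
Step 8: ref 7 → FAULT (evict 5), frames=[7,1,6]
Step 9: ref 1 → HIT, frames=[7,1,6]
Step 10: ref 2 → FAULT (evict 1), frames=[7,2,6]
Total faults: 7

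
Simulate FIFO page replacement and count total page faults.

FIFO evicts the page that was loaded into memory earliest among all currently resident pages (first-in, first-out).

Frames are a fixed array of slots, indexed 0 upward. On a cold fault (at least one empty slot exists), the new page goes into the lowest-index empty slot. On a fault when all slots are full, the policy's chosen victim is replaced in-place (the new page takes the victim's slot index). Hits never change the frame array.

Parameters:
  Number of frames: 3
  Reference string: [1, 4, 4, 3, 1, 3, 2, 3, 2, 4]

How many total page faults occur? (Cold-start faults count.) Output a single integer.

Step 0: ref 1 → FAULT, frames=[1,-,-]
Step 1: ref 4 → FAULT, frames=[1,4,-]
Step 2: ref 4 → HIT, frames=[1,4,-]
Step 3: ref 3 → FAULT, frames=[1,4,3]
Step 4: ref 1 → HIT, frames=[1,4,3]
Step 5: ref 3 → HIT, frames=[1,4,3]
Step 6: ref 2 → FAULT (evict 1), frames=[2,4,3]
Step 7: ref 3 → HIT, frames=[2,4,3]
Step 8: ref 2 → HIT, frames=[2,4,3]
Step 9: ref 4 → HIT, frames=[2,4,3]
Total faults: 4

Answer: 4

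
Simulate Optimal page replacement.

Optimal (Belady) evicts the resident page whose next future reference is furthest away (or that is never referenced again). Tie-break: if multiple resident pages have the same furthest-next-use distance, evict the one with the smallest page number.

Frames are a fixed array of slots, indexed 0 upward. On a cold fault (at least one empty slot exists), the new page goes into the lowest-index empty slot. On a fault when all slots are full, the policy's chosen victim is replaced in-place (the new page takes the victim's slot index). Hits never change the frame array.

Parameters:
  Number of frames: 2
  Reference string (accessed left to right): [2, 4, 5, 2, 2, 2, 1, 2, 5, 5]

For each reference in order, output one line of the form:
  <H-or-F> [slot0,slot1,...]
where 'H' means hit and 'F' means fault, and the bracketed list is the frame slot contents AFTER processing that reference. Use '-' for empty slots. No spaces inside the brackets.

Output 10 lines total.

F [2,-]
F [2,4]
F [2,5]
H [2,5]
H [2,5]
H [2,5]
F [2,1]
H [2,1]
F [2,5]
H [2,5]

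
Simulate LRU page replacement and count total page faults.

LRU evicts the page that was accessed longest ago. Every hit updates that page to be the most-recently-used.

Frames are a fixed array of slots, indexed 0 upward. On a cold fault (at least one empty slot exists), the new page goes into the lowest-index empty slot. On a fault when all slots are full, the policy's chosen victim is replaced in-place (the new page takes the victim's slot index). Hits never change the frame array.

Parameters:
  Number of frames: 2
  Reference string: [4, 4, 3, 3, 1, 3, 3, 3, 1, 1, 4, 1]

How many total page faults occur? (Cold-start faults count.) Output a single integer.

Answer: 4

Derivation:
Step 0: ref 4 → FAULT, frames=[4,-]
Step 1: ref 4 → HIT, frames=[4,-]
Step 2: ref 3 → FAULT, frames=[4,3]
Step 3: ref 3 → HIT, frames=[4,3]
Step 4: ref 1 → FAULT (evict 4), frames=[1,3]
Step 5: ref 3 → HIT, frames=[1,3]
Step 6: ref 3 → HIT, frames=[1,3]
Step 7: ref 3 → HIT, frames=[1,3]
Step 8: ref 1 → HIT, frames=[1,3]
Step 9: ref 1 → HIT, frames=[1,3]
Step 10: ref 4 → FAULT (evict 3), frames=[1,4]
Step 11: ref 1 → HIT, frames=[1,4]
Total faults: 4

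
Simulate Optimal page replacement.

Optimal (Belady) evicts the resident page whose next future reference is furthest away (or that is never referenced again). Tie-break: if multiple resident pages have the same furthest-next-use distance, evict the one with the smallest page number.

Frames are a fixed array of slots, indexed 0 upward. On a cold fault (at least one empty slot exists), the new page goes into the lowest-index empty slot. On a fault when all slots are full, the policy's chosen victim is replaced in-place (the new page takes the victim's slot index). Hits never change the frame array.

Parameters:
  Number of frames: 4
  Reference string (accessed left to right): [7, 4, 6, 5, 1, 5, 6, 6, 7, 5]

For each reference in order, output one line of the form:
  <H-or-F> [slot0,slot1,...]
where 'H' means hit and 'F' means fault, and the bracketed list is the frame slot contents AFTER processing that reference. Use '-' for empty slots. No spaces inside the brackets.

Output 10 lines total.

F [7,-,-,-]
F [7,4,-,-]
F [7,4,6,-]
F [7,4,6,5]
F [7,1,6,5]
H [7,1,6,5]
H [7,1,6,5]
H [7,1,6,5]
H [7,1,6,5]
H [7,1,6,5]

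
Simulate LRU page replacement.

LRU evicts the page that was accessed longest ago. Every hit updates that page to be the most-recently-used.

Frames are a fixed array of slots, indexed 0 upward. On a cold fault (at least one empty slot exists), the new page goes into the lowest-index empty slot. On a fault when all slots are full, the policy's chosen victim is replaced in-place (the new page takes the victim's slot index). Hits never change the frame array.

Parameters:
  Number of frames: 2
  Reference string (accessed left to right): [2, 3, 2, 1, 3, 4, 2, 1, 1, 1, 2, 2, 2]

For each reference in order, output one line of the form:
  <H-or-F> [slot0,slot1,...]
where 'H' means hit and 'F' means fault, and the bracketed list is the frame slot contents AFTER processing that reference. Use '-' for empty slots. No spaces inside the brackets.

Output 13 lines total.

F [2,-]
F [2,3]
H [2,3]
F [2,1]
F [3,1]
F [3,4]
F [2,4]
F [2,1]
H [2,1]
H [2,1]
H [2,1]
H [2,1]
H [2,1]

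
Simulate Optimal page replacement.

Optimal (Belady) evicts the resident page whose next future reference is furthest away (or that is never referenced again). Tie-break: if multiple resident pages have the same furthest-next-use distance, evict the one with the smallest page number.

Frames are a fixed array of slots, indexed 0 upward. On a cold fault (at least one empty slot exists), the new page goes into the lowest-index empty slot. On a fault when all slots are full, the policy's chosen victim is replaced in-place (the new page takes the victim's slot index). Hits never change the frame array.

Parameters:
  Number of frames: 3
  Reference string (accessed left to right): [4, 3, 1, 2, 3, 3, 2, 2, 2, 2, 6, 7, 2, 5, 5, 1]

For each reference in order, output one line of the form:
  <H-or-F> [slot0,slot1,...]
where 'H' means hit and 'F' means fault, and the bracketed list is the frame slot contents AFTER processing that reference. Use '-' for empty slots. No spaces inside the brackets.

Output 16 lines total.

F [4,-,-]
F [4,3,-]
F [4,3,1]
F [2,3,1]
H [2,3,1]
H [2,3,1]
H [2,3,1]
H [2,3,1]
H [2,3,1]
H [2,3,1]
F [2,6,1]
F [2,7,1]
H [2,7,1]
F [5,7,1]
H [5,7,1]
H [5,7,1]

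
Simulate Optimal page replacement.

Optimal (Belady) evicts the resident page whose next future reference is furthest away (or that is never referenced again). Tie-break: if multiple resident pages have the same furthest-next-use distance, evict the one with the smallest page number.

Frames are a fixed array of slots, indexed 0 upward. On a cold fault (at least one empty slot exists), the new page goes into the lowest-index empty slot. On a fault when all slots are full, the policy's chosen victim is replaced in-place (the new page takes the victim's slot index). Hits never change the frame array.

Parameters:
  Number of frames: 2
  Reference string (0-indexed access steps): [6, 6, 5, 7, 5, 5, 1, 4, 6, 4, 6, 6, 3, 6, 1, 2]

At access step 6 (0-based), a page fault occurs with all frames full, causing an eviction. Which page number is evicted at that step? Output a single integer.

Answer: 5

Derivation:
Step 0: ref 6 -> FAULT, frames=[6,-]
Step 1: ref 6 -> HIT, frames=[6,-]
Step 2: ref 5 -> FAULT, frames=[6,5]
Step 3: ref 7 -> FAULT, evict 6, frames=[7,5]
Step 4: ref 5 -> HIT, frames=[7,5]
Step 5: ref 5 -> HIT, frames=[7,5]
Step 6: ref 1 -> FAULT, evict 5, frames=[7,1]
At step 6: evicted page 5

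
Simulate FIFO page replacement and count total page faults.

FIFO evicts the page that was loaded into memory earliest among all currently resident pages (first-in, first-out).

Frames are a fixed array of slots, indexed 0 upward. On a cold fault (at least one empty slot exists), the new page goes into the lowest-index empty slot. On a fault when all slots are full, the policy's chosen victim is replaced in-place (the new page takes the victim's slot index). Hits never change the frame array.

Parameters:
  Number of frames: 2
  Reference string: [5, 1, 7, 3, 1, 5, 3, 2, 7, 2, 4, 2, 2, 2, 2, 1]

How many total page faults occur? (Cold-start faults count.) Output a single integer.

Answer: 12

Derivation:
Step 0: ref 5 → FAULT, frames=[5,-]
Step 1: ref 1 → FAULT, frames=[5,1]
Step 2: ref 7 → FAULT (evict 5), frames=[7,1]
Step 3: ref 3 → FAULT (evict 1), frames=[7,3]
Step 4: ref 1 → FAULT (evict 7), frames=[1,3]
Step 5: ref 5 → FAULT (evict 3), frames=[1,5]
Step 6: ref 3 → FAULT (evict 1), frames=[3,5]
Step 7: ref 2 → FAULT (evict 5), frames=[3,2]
Step 8: ref 7 → FAULT (evict 3), frames=[7,2]
Step 9: ref 2 → HIT, frames=[7,2]
Step 10: ref 4 → FAULT (evict 2), frames=[7,4]
Step 11: ref 2 → FAULT (evict 7), frames=[2,4]
Step 12: ref 2 → HIT, frames=[2,4]
Step 13: ref 2 → HIT, frames=[2,4]
Step 14: ref 2 → HIT, frames=[2,4]
Step 15: ref 1 → FAULT (evict 4), frames=[2,1]
Total faults: 12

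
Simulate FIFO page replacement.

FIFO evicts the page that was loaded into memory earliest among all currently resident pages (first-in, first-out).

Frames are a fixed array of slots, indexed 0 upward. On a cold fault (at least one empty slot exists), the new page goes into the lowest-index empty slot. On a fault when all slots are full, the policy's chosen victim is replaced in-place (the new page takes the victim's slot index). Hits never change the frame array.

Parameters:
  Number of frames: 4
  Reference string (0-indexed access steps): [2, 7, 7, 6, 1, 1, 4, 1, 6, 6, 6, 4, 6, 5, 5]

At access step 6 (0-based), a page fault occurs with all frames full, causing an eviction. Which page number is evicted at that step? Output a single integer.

Step 0: ref 2 -> FAULT, frames=[2,-,-,-]
Step 1: ref 7 -> FAULT, frames=[2,7,-,-]
Step 2: ref 7 -> HIT, frames=[2,7,-,-]
Step 3: ref 6 -> FAULT, frames=[2,7,6,-]
Step 4: ref 1 -> FAULT, frames=[2,7,6,1]
Step 5: ref 1 -> HIT, frames=[2,7,6,1]
Step 6: ref 4 -> FAULT, evict 2, frames=[4,7,6,1]
At step 6: evicted page 2

Answer: 2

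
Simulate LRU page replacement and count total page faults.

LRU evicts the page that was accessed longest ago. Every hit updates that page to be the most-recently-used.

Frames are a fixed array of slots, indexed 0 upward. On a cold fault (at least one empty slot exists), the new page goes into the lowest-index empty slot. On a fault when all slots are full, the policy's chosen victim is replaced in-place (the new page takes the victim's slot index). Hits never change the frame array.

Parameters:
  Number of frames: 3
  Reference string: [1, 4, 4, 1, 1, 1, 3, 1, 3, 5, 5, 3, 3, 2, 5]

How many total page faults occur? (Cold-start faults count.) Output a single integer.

Step 0: ref 1 → FAULT, frames=[1,-,-]
Step 1: ref 4 → FAULT, frames=[1,4,-]
Step 2: ref 4 → HIT, frames=[1,4,-]
Step 3: ref 1 → HIT, frames=[1,4,-]
Step 4: ref 1 → HIT, frames=[1,4,-]
Step 5: ref 1 → HIT, frames=[1,4,-]
Step 6: ref 3 → FAULT, frames=[1,4,3]
Step 7: ref 1 → HIT, frames=[1,4,3]
Step 8: ref 3 → HIT, frames=[1,4,3]
Step 9: ref 5 → FAULT (evict 4), frames=[1,5,3]
Step 10: ref 5 → HIT, frames=[1,5,3]
Step 11: ref 3 → HIT, frames=[1,5,3]
Step 12: ref 3 → HIT, frames=[1,5,3]
Step 13: ref 2 → FAULT (evict 1), frames=[2,5,3]
Step 14: ref 5 → HIT, frames=[2,5,3]
Total faults: 5

Answer: 5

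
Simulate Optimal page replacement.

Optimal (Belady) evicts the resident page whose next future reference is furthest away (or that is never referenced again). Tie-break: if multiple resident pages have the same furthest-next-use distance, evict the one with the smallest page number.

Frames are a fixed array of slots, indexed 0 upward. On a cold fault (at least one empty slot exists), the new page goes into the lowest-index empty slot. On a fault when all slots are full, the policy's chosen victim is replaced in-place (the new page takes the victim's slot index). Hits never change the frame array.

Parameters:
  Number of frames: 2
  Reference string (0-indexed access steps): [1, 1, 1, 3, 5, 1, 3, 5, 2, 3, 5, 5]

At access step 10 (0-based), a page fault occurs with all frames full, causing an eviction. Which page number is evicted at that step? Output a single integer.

Answer: 2

Derivation:
Step 0: ref 1 -> FAULT, frames=[1,-]
Step 1: ref 1 -> HIT, frames=[1,-]
Step 2: ref 1 -> HIT, frames=[1,-]
Step 3: ref 3 -> FAULT, frames=[1,3]
Step 4: ref 5 -> FAULT, evict 3, frames=[1,5]
Step 5: ref 1 -> HIT, frames=[1,5]
Step 6: ref 3 -> FAULT, evict 1, frames=[3,5]
Step 7: ref 5 -> HIT, frames=[3,5]
Step 8: ref 2 -> FAULT, evict 5, frames=[3,2]
Step 9: ref 3 -> HIT, frames=[3,2]
Step 10: ref 5 -> FAULT, evict 2, frames=[3,5]
At step 10: evicted page 2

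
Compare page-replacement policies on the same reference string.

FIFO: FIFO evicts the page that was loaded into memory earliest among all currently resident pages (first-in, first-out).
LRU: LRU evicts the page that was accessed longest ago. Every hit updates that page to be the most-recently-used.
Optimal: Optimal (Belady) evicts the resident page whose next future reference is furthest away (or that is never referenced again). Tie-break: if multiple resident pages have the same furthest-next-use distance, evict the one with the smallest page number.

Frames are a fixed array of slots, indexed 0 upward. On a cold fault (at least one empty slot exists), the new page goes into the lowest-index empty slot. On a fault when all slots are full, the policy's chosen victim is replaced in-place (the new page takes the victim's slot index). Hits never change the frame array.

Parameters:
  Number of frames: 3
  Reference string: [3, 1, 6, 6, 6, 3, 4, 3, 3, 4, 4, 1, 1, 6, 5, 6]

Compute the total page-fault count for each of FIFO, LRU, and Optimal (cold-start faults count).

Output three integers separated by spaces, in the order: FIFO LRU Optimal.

Answer: 8 7 6

Derivation:
--- FIFO ---
  step 0: ref 3 -> FAULT, frames=[3,-,-] (faults so far: 1)
  step 1: ref 1 -> FAULT, frames=[3,1,-] (faults so far: 2)
  step 2: ref 6 -> FAULT, frames=[3,1,6] (faults so far: 3)
  step 3: ref 6 -> HIT, frames=[3,1,6] (faults so far: 3)
  step 4: ref 6 -> HIT, frames=[3,1,6] (faults so far: 3)
  step 5: ref 3 -> HIT, frames=[3,1,6] (faults so far: 3)
  step 6: ref 4 -> FAULT, evict 3, frames=[4,1,6] (faults so far: 4)
  step 7: ref 3 -> FAULT, evict 1, frames=[4,3,6] (faults so far: 5)
  step 8: ref 3 -> HIT, frames=[4,3,6] (faults so far: 5)
  step 9: ref 4 -> HIT, frames=[4,3,6] (faults so far: 5)
  step 10: ref 4 -> HIT, frames=[4,3,6] (faults so far: 5)
  step 11: ref 1 -> FAULT, evict 6, frames=[4,3,1] (faults so far: 6)
  step 12: ref 1 -> HIT, frames=[4,3,1] (faults so far: 6)
  step 13: ref 6 -> FAULT, evict 4, frames=[6,3,1] (faults so far: 7)
  step 14: ref 5 -> FAULT, evict 3, frames=[6,5,1] (faults so far: 8)
  step 15: ref 6 -> HIT, frames=[6,5,1] (faults so far: 8)
  FIFO total faults: 8
--- LRU ---
  step 0: ref 3 -> FAULT, frames=[3,-,-] (faults so far: 1)
  step 1: ref 1 -> FAULT, frames=[3,1,-] (faults so far: 2)
  step 2: ref 6 -> FAULT, frames=[3,1,6] (faults so far: 3)
  step 3: ref 6 -> HIT, frames=[3,1,6] (faults so far: 3)
  step 4: ref 6 -> HIT, frames=[3,1,6] (faults so far: 3)
  step 5: ref 3 -> HIT, frames=[3,1,6] (faults so far: 3)
  step 6: ref 4 -> FAULT, evict 1, frames=[3,4,6] (faults so far: 4)
  step 7: ref 3 -> HIT, frames=[3,4,6] (faults so far: 4)
  step 8: ref 3 -> HIT, frames=[3,4,6] (faults so far: 4)
  step 9: ref 4 -> HIT, frames=[3,4,6] (faults so far: 4)
  step 10: ref 4 -> HIT, frames=[3,4,6] (faults so far: 4)
  step 11: ref 1 -> FAULT, evict 6, frames=[3,4,1] (faults so far: 5)
  step 12: ref 1 -> HIT, frames=[3,4,1] (faults so far: 5)
  step 13: ref 6 -> FAULT, evict 3, frames=[6,4,1] (faults so far: 6)
  step 14: ref 5 -> FAULT, evict 4, frames=[6,5,1] (faults so far: 7)
  step 15: ref 6 -> HIT, frames=[6,5,1] (faults so far: 7)
  LRU total faults: 7
--- Optimal ---
  step 0: ref 3 -> FAULT, frames=[3,-,-] (faults so far: 1)
  step 1: ref 1 -> FAULT, frames=[3,1,-] (faults so far: 2)
  step 2: ref 6 -> FAULT, frames=[3,1,6] (faults so far: 3)
  step 3: ref 6 -> HIT, frames=[3,1,6] (faults so far: 3)
  step 4: ref 6 -> HIT, frames=[3,1,6] (faults so far: 3)
  step 5: ref 3 -> HIT, frames=[3,1,6] (faults so far: 3)
  step 6: ref 4 -> FAULT, evict 6, frames=[3,1,4] (faults so far: 4)
  step 7: ref 3 -> HIT, frames=[3,1,4] (faults so far: 4)
  step 8: ref 3 -> HIT, frames=[3,1,4] (faults so far: 4)
  step 9: ref 4 -> HIT, frames=[3,1,4] (faults so far: 4)
  step 10: ref 4 -> HIT, frames=[3,1,4] (faults so far: 4)
  step 11: ref 1 -> HIT, frames=[3,1,4] (faults so far: 4)
  step 12: ref 1 -> HIT, frames=[3,1,4] (faults so far: 4)
  step 13: ref 6 -> FAULT, evict 1, frames=[3,6,4] (faults so far: 5)
  step 14: ref 5 -> FAULT, evict 3, frames=[5,6,4] (faults so far: 6)
  step 15: ref 6 -> HIT, frames=[5,6,4] (faults so far: 6)
  Optimal total faults: 6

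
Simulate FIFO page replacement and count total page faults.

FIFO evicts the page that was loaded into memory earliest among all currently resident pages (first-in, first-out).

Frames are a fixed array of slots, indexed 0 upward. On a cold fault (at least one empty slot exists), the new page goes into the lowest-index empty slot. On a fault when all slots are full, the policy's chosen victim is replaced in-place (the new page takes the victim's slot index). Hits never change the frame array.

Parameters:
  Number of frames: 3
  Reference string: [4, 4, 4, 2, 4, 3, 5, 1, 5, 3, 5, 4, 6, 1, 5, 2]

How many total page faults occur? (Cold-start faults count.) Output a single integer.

Step 0: ref 4 → FAULT, frames=[4,-,-]
Step 1: ref 4 → HIT, frames=[4,-,-]
Step 2: ref 4 → HIT, frames=[4,-,-]
Step 3: ref 2 → FAULT, frames=[4,2,-]
Step 4: ref 4 → HIT, frames=[4,2,-]
Step 5: ref 3 → FAULT, frames=[4,2,3]
Step 6: ref 5 → FAULT (evict 4), frames=[5,2,3]
Step 7: ref 1 → FAULT (evict 2), frames=[5,1,3]
Step 8: ref 5 → HIT, frames=[5,1,3]
Step 9: ref 3 → HIT, frames=[5,1,3]
Step 10: ref 5 → HIT, frames=[5,1,3]
Step 11: ref 4 → FAULT (evict 3), frames=[5,1,4]
Step 12: ref 6 → FAULT (evict 5), frames=[6,1,4]
Step 13: ref 1 → HIT, frames=[6,1,4]
Step 14: ref 5 → FAULT (evict 1), frames=[6,5,4]
Step 15: ref 2 → FAULT (evict 4), frames=[6,5,2]
Total faults: 9

Answer: 9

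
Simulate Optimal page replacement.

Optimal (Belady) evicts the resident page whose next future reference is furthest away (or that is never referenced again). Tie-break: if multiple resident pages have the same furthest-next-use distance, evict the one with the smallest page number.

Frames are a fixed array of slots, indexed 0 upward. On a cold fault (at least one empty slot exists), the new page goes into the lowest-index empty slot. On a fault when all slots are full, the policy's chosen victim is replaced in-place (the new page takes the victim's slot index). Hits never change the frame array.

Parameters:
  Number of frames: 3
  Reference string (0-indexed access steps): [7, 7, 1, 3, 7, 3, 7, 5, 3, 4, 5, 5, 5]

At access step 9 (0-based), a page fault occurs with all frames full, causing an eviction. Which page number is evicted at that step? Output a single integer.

Answer: 3

Derivation:
Step 0: ref 7 -> FAULT, frames=[7,-,-]
Step 1: ref 7 -> HIT, frames=[7,-,-]
Step 2: ref 1 -> FAULT, frames=[7,1,-]
Step 3: ref 3 -> FAULT, frames=[7,1,3]
Step 4: ref 7 -> HIT, frames=[7,1,3]
Step 5: ref 3 -> HIT, frames=[7,1,3]
Step 6: ref 7 -> HIT, frames=[7,1,3]
Step 7: ref 5 -> FAULT, evict 1, frames=[7,5,3]
Step 8: ref 3 -> HIT, frames=[7,5,3]
Step 9: ref 4 -> FAULT, evict 3, frames=[7,5,4]
At step 9: evicted page 3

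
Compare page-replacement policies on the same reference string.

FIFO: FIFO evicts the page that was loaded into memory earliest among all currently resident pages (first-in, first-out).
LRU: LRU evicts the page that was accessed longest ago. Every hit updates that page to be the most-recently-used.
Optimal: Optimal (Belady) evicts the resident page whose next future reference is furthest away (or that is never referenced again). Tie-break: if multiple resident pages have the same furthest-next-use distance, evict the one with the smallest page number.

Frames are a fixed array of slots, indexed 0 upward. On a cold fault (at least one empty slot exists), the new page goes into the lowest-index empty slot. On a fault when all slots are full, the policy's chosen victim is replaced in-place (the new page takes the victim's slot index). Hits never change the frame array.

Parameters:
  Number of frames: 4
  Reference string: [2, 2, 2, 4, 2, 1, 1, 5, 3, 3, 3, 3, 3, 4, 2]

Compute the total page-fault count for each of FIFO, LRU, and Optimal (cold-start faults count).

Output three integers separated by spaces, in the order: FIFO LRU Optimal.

--- FIFO ---
  step 0: ref 2 -> FAULT, frames=[2,-,-,-] (faults so far: 1)
  step 1: ref 2 -> HIT, frames=[2,-,-,-] (faults so far: 1)
  step 2: ref 2 -> HIT, frames=[2,-,-,-] (faults so far: 1)
  step 3: ref 4 -> FAULT, frames=[2,4,-,-] (faults so far: 2)
  step 4: ref 2 -> HIT, frames=[2,4,-,-] (faults so far: 2)
  step 5: ref 1 -> FAULT, frames=[2,4,1,-] (faults so far: 3)
  step 6: ref 1 -> HIT, frames=[2,4,1,-] (faults so far: 3)
  step 7: ref 5 -> FAULT, frames=[2,4,1,5] (faults so far: 4)
  step 8: ref 3 -> FAULT, evict 2, frames=[3,4,1,5] (faults so far: 5)
  step 9: ref 3 -> HIT, frames=[3,4,1,5] (faults so far: 5)
  step 10: ref 3 -> HIT, frames=[3,4,1,5] (faults so far: 5)
  step 11: ref 3 -> HIT, frames=[3,4,1,5] (faults so far: 5)
  step 12: ref 3 -> HIT, frames=[3,4,1,5] (faults so far: 5)
  step 13: ref 4 -> HIT, frames=[3,4,1,5] (faults so far: 5)
  step 14: ref 2 -> FAULT, evict 4, frames=[3,2,1,5] (faults so far: 6)
  FIFO total faults: 6
--- LRU ---
  step 0: ref 2 -> FAULT, frames=[2,-,-,-] (faults so far: 1)
  step 1: ref 2 -> HIT, frames=[2,-,-,-] (faults so far: 1)
  step 2: ref 2 -> HIT, frames=[2,-,-,-] (faults so far: 1)
  step 3: ref 4 -> FAULT, frames=[2,4,-,-] (faults so far: 2)
  step 4: ref 2 -> HIT, frames=[2,4,-,-] (faults so far: 2)
  step 5: ref 1 -> FAULT, frames=[2,4,1,-] (faults so far: 3)
  step 6: ref 1 -> HIT, frames=[2,4,1,-] (faults so far: 3)
  step 7: ref 5 -> FAULT, frames=[2,4,1,5] (faults so far: 4)
  step 8: ref 3 -> FAULT, evict 4, frames=[2,3,1,5] (faults so far: 5)
  step 9: ref 3 -> HIT, frames=[2,3,1,5] (faults so far: 5)
  step 10: ref 3 -> HIT, frames=[2,3,1,5] (faults so far: 5)
  step 11: ref 3 -> HIT, frames=[2,3,1,5] (faults so far: 5)
  step 12: ref 3 -> HIT, frames=[2,3,1,5] (faults so far: 5)
  step 13: ref 4 -> FAULT, evict 2, frames=[4,3,1,5] (faults so far: 6)
  step 14: ref 2 -> FAULT, evict 1, frames=[4,3,2,5] (faults so far: 7)
  LRU total faults: 7
--- Optimal ---
  step 0: ref 2 -> FAULT, frames=[2,-,-,-] (faults so far: 1)
  step 1: ref 2 -> HIT, frames=[2,-,-,-] (faults so far: 1)
  step 2: ref 2 -> HIT, frames=[2,-,-,-] (faults so far: 1)
  step 3: ref 4 -> FAULT, frames=[2,4,-,-] (faults so far: 2)
  step 4: ref 2 -> HIT, frames=[2,4,-,-] (faults so far: 2)
  step 5: ref 1 -> FAULT, frames=[2,4,1,-] (faults so far: 3)
  step 6: ref 1 -> HIT, frames=[2,4,1,-] (faults so far: 3)
  step 7: ref 5 -> FAULT, frames=[2,4,1,5] (faults so far: 4)
  step 8: ref 3 -> FAULT, evict 1, frames=[2,4,3,5] (faults so far: 5)
  step 9: ref 3 -> HIT, frames=[2,4,3,5] (faults so far: 5)
  step 10: ref 3 -> HIT, frames=[2,4,3,5] (faults so far: 5)
  step 11: ref 3 -> HIT, frames=[2,4,3,5] (faults so far: 5)
  step 12: ref 3 -> HIT, frames=[2,4,3,5] (faults so far: 5)
  step 13: ref 4 -> HIT, frames=[2,4,3,5] (faults so far: 5)
  step 14: ref 2 -> HIT, frames=[2,4,3,5] (faults so far: 5)
  Optimal total faults: 5

Answer: 6 7 5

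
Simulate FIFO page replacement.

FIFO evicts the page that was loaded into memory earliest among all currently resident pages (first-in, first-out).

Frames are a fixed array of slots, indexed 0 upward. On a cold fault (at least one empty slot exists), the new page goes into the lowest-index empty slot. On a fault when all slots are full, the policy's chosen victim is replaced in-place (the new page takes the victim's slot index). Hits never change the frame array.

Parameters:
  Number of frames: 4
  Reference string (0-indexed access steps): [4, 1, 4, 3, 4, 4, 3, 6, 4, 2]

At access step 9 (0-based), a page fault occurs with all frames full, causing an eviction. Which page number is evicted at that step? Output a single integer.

Answer: 4

Derivation:
Step 0: ref 4 -> FAULT, frames=[4,-,-,-]
Step 1: ref 1 -> FAULT, frames=[4,1,-,-]
Step 2: ref 4 -> HIT, frames=[4,1,-,-]
Step 3: ref 3 -> FAULT, frames=[4,1,3,-]
Step 4: ref 4 -> HIT, frames=[4,1,3,-]
Step 5: ref 4 -> HIT, frames=[4,1,3,-]
Step 6: ref 3 -> HIT, frames=[4,1,3,-]
Step 7: ref 6 -> FAULT, frames=[4,1,3,6]
Step 8: ref 4 -> HIT, frames=[4,1,3,6]
Step 9: ref 2 -> FAULT, evict 4, frames=[2,1,3,6]
At step 9: evicted page 4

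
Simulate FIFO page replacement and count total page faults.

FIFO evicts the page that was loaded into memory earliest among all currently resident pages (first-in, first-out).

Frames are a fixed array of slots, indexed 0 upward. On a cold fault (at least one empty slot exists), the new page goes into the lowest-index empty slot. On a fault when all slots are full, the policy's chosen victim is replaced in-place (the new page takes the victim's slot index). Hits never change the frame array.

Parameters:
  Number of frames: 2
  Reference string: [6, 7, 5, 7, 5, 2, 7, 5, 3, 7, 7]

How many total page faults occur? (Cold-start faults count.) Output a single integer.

Answer: 8

Derivation:
Step 0: ref 6 → FAULT, frames=[6,-]
Step 1: ref 7 → FAULT, frames=[6,7]
Step 2: ref 5 → FAULT (evict 6), frames=[5,7]
Step 3: ref 7 → HIT, frames=[5,7]
Step 4: ref 5 → HIT, frames=[5,7]
Step 5: ref 2 → FAULT (evict 7), frames=[5,2]
Step 6: ref 7 → FAULT (evict 5), frames=[7,2]
Step 7: ref 5 → FAULT (evict 2), frames=[7,5]
Step 8: ref 3 → FAULT (evict 7), frames=[3,5]
Step 9: ref 7 → FAULT (evict 5), frames=[3,7]
Step 10: ref 7 → HIT, frames=[3,7]
Total faults: 8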